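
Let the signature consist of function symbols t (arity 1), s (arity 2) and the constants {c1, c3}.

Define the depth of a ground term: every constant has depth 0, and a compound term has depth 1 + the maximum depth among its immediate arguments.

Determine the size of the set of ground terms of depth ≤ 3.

Let N_k = |{terms of depth ≤ k}|. Then N_0 = 2 and N_k = 2 + N_{k-1} + N_{k-1}^2 for k ≥ 1 (one summand per function symbol, arity giving the exponent).
N_0 = 2
N_1 = 2 + 2 + 2^2 = 8
N_2 = 2 + 8 + 8^2 = 74
N_3 = 2 + 74 + 74^2 = 5552

5552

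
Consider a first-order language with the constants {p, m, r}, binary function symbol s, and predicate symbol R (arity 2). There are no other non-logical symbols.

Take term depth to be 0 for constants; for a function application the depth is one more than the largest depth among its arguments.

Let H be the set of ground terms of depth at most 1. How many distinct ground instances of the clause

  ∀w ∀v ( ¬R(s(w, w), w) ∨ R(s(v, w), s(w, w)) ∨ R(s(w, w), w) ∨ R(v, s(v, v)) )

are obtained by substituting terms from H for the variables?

144

Ground terms of depth ≤ 1:
  Let N_k count ground terms of depth at most k. Each non-constant term of depth ≤ k is some function symbol applied to depth-≤(k−1) arguments, giving N_k = 3 + N_{k-1}^2.
  N_0 = 3
  N_1 = 3 + 3^2 = 12
So there are 12 ground terms available for substitution.
There are 2 variables to instantiate (w, v), each occurring in at least one literal, so different choices give different ground instances.
Number of ground instances = 12^2 = 144.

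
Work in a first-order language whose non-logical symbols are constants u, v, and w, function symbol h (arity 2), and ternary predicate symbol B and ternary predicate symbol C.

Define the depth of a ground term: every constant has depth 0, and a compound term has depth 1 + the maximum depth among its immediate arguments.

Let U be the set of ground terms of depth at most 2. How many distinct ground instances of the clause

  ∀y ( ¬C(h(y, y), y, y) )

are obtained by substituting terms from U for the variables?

147

Ground terms of depth ≤ 2:
  Let N_k = |{terms of depth ≤ k}|. Then N_0 = 3 and N_k = 3 + N_{k-1}^2 for k ≥ 1 (one summand per function symbol, arity giving the exponent).
  N_0 = 3
  N_1 = 3 + 3^2 = 12
  N_2 = 3 + 12^2 = 147
So there are 147 ground terms available for substitution.
The body mentions the single quantified variable y; since ground terms form a free algebra, no two substitutions collapse to the same formula.
Number of ground instances = 147.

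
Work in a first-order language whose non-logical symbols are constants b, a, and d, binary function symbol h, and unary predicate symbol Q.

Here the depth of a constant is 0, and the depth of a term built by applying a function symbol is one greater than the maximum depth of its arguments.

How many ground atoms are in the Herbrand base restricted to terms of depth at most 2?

First count ground terms of depth ≤ 2.
If N_k denotes the number of depth-≤k ground terms, the 3 constants give N_0 = 3, and each function symbol of arity r contributes N_{k-1}^r new terms at level k: N_k = 3 + N_{k-1}^2.
N_0 = 3
N_1 = 3 + 3^2 = 12
N_2 = 3 + 12^2 = 147
So |H| = 147.
Ground atoms are formed by filling each argument slot of a predicate with a term from H, so an r-ary predicate gives |H|^r atoms:
  Q: 147
Total ground atoms: 147.

147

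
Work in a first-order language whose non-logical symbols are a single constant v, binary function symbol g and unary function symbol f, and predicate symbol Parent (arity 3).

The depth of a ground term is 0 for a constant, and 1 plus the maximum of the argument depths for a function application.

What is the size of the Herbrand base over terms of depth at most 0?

First count ground terms of depth ≤ 0.
Count level by level. With function symbols g/2, f/1, the terms of depth ≤ k are the 1 constant together with each function applied to depth-≤(k−1) tuples, so N_k = 1 + N_{k-1}^2 + N_{k-1}.
N_0 = 1
Explicitly: v.
So |H| = 1.
Ground atoms are formed by filling each argument slot of a predicate with a term from H, so an r-ary predicate gives |H|^r atoms:
  Parent: 1^3 = 1
Total ground atoms: 1.

1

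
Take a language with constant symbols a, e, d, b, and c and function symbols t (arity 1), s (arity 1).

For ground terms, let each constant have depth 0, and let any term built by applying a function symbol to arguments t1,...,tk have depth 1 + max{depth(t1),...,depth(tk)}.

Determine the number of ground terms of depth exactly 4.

80

Write N_k for the number of ground terms of depth ≤ k. A term of depth ≤ k is either a constant or a function symbol applied to arguments of depth ≤ k−1, so N_k = 5 + N_{k-1} + N_{k-1}.
N_0 = 5
N_1 = 5 + 5 + 5 = 15
N_2 = 5 + 15 + 15 = 35
N_3 = 5 + 35 + 35 = 75
N_4 = 5 + 75 + 75 = 155
Terms of depth exactly 4: N_4 − N_3 = 155 − 75 = 80.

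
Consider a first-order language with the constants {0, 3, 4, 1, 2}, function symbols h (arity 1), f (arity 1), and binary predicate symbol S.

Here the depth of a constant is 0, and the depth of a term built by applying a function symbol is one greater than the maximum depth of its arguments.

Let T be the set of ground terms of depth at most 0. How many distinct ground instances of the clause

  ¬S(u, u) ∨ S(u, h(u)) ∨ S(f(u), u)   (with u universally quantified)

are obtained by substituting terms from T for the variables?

5

Ground terms of depth ≤ 0:
  If N_k denotes the number of depth-≤k ground terms, the 5 constants give N_0 = 5, and each function symbol of arity r contributes N_{k-1}^r new terms at level k: N_k = 5 + N_{k-1} + N_{k-1}.
  N_0 = 5
  Explicitly: 0, 3, 4, 1, 2.
So there are 5 ground terms available for substitution.
The variable u ranges independently over the available ground terms, and distinct assignments produce distinct instances.
Number of ground instances = 5.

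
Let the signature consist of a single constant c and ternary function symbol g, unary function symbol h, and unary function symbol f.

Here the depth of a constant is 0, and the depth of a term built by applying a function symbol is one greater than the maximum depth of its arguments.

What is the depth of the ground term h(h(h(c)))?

3

depth(h(c)) = 1 + depth(c) = 1 + 0 = 1
depth(h(h(c))) = 1 + depth(h(c)) = 1 + 1 = 2
depth(h(h(h(c)))) = 1 + depth(h(h(c))) = 1 + 2 = 3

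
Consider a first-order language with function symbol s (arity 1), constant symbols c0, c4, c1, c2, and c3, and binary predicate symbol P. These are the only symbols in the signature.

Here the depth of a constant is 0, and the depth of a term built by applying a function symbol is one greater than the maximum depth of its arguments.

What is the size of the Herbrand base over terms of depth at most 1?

First count ground terms of depth ≤ 1.
Let N_k count ground terms of depth at most k. Each non-constant term of depth ≤ k is some function symbol applied to depth-≤(k−1) arguments, giving N_k = 5 + N_{k-1}.
N_0 = 5
N_1 = 5 + 5 = 10
Explicitly: c0, c4, c1, c2, c3, s(c0), s(c4), s(c1), s(c2), s(c3).
So |H| = 10.
Each predicate of arity r yields |H|^r ground atoms (one per choice of an r-tuple from H):
  P: 10^2 = 100
Total ground atoms: 100.

100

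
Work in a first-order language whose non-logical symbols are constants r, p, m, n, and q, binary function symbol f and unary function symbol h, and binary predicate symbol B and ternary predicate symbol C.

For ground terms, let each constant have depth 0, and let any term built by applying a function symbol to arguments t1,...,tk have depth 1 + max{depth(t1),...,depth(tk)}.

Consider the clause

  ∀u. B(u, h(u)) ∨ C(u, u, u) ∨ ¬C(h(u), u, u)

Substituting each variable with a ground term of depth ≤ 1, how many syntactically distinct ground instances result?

35

Ground terms of depth ≤ 1:
  Count level by level. With function symbols f/2, h/1, the terms of depth ≤ k are the 5 constants together with each function applied to depth-≤(k−1) tuples, so N_k = 5 + N_{k-1}^2 + N_{k-1}.
  N_0 = 5
  N_1 = 5 + 5^2 + 5 = 35
So there are 35 ground terms available for substitution.
The variable u ranges independently over the available ground terms, and distinct assignments produce distinct instances.
Number of ground instances = 35.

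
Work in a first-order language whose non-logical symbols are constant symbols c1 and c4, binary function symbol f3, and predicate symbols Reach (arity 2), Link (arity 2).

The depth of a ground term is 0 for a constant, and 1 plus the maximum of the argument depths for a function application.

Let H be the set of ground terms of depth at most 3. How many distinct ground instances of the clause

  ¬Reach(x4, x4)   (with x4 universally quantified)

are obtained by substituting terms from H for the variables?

1446

Ground terms of depth ≤ 3:
  Count level by level. With function symbols f3/2, the terms of depth ≤ k are the 2 constants together with each function applied to depth-≤(k−1) tuples, so N_k = 2 + N_{k-1}^2.
  N_0 = 2
  N_1 = 2 + 2^2 = 6
  N_2 = 2 + 6^2 = 38
  N_3 = 2 + 38^2 = 1446
So there are 1446 ground terms available for substitution.
The variable x4 ranges independently over the available ground terms, and distinct assignments produce distinct instances.
Number of ground instances = 1446.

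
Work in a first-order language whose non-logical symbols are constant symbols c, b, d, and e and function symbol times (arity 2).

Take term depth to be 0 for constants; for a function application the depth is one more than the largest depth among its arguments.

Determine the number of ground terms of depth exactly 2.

384

If N_k denotes the number of depth-≤k ground terms, the 4 constants give N_0 = 4, and each function symbol of arity r contributes N_{k-1}^r new terms at level k: N_k = 4 + N_{k-1}^2.
N_0 = 4
N_1 = 4 + 4^2 = 20
N_2 = 4 + 20^2 = 404
Terms of depth exactly 2: N_2 − N_1 = 404 − 20 = 384.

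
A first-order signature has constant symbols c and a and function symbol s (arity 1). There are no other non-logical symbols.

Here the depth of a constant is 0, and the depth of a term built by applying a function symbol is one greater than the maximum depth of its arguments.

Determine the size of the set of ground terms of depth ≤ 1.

Count level by level. With function symbols s/1, the terms of depth ≤ k are the 2 constants together with each function applied to depth-≤(k−1) tuples, so N_k = 2 + N_{k-1}.
N_0 = 2
N_1 = 2 + 2 = 4
Explicitly: c, a, s(c), s(a).

4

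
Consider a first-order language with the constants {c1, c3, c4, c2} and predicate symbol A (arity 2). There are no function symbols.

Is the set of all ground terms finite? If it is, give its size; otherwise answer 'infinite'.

There are no function symbols, so every ground term is one of the 4 constants.
The Herbrand universe is {c1, c3, c4, c2}, which is finite with 4 elements.

4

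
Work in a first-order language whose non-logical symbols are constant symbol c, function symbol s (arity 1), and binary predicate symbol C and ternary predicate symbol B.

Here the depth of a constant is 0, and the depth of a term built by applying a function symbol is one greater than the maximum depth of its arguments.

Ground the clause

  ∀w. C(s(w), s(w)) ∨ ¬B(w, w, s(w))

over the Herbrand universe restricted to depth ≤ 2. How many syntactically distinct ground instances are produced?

Ground terms of depth ≤ 2:
  Let N_k = |{terms of depth ≤ k}|. Then N_0 = 1 and N_k = 1 + N_{k-1} for k ≥ 1 (one summand per function symbol, arity giving the exponent).
  N_0 = 1
  N_1 = 1 + 1 = 2
  N_2 = 1 + 2 = 3
So there are 3 ground terms available for substitution.
The clause has 1 distinct variable (w), which appears in the body. In the free term algebra distinct substitutions yield syntactically distinct ground instances.
Number of ground instances = 3.

3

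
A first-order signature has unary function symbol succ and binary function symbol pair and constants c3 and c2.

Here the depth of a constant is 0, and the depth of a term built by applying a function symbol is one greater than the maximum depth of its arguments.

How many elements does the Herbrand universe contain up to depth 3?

5552

Let N_k count ground terms of depth at most k. Each non-constant term of depth ≤ k is some function symbol applied to depth-≤(k−1) arguments, giving N_k = 2 + N_{k-1} + N_{k-1}^2.
N_0 = 2
N_1 = 2 + 2 + 2^2 = 8
N_2 = 2 + 8 + 8^2 = 74
N_3 = 2 + 74 + 74^2 = 5552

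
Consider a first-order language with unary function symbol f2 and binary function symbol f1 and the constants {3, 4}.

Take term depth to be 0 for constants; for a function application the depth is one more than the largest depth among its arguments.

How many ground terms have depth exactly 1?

6

Let N_k = |{terms of depth ≤ k}|. Then N_0 = 2 and N_k = 2 + N_{k-1} + N_{k-1}^2 for k ≥ 1 (one summand per function symbol, arity giving the exponent).
N_0 = 2
N_1 = 2 + 2 + 2^2 = 8
Terms of depth exactly 1: N_1 − N_0 = 8 − 2 = 6.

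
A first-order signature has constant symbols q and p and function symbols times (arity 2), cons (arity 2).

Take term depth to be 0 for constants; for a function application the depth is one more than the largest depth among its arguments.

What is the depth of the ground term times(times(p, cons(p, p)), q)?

depth(cons(p, p)) = 1 + max(0, 0) = 1
depth(times(p, cons(p, p))) = 1 + max(0, 1) = 2
depth(times(times(p, cons(p, p)), q)) = 1 + max(2, 0) = 3

3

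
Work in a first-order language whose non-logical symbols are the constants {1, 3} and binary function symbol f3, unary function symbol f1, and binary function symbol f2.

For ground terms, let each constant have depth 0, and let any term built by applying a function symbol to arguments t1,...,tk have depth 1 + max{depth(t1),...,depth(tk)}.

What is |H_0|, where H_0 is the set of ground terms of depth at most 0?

2

Let N_k count ground terms of depth at most k. Each non-constant term of depth ≤ k is some function symbol applied to depth-≤(k−1) arguments, giving N_k = 2 + N_{k-1}^2 + N_{k-1} + N_{k-1}^2.
N_0 = 2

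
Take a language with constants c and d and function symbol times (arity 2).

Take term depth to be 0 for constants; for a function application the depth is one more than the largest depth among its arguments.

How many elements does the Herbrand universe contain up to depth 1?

6

Let N_k count ground terms of depth at most k. Each non-constant term of depth ≤ k is some function symbol applied to depth-≤(k−1) arguments, giving N_k = 2 + N_{k-1}^2.
N_0 = 2
N_1 = 2 + 2^2 = 6
Explicitly: c, d, times(c, c), times(c, d), times(d, c), times(d, d).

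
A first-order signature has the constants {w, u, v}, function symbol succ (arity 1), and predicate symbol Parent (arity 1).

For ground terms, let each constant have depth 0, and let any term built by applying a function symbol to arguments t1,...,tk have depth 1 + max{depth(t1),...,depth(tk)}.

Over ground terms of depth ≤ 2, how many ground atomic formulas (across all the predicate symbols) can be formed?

9

First count ground terms of depth ≤ 2.
Count level by level. With function symbols succ/1, the terms of depth ≤ k are the 3 constants together with each function applied to depth-≤(k−1) tuples, so N_k = 3 + N_{k-1}.
N_0 = 3
N_1 = 3 + 3 = 6
N_2 = 3 + 6 = 9
So |H| = 9.
Ground atoms are formed by filling each argument slot of a predicate with a term from H, so an r-ary predicate gives |H|^r atoms:
  Parent: 9
Total ground atoms: 9.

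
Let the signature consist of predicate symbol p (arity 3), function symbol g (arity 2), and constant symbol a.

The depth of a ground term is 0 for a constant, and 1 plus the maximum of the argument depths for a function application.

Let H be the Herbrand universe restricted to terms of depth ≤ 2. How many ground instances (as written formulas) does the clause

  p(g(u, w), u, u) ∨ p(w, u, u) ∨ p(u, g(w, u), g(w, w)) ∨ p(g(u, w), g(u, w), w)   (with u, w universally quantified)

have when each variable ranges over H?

25

Ground terms of depth ≤ 2:
  Let N_k = |{terms of depth ≤ k}|. Then N_0 = 1 and N_k = 1 + N_{k-1}^2 for k ≥ 1 (one summand per function symbol, arity giving the exponent).
  N_0 = 1
  N_1 = 1 + 1^2 = 2
  N_2 = 1 + 2^2 = 5
  Explicitly: a, g(a, a), g(a, g(a, a)), g(g(a, a), a), g(g(a, a), g(a, a)).
So there are 5 ground terms available for substitution.
Each of u, w ranges independently over the available ground terms, and distinct assignments produce distinct instances.
Number of ground instances = 5^2 = 25.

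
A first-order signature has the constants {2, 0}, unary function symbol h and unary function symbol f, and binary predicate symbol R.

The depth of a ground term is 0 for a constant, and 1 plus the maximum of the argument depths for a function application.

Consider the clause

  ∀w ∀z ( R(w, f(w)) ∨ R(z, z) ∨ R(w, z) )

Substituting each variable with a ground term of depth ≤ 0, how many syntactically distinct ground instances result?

4

Ground terms of depth ≤ 0:
  If N_k denotes the number of depth-≤k ground terms, the 2 constants give N_0 = 2, and each function symbol of arity r contributes N_{k-1}^r new terms at level k: N_k = 2 + N_{k-1} + N_{k-1}.
  N_0 = 2
  Explicitly: 2, 0.
So there are 2 ground terms available for substitution.
The clause has 2 distinct variables (w, z), each appearing in the body. In the free term algebra distinct substitutions yield syntactically distinct ground instances.
Number of ground instances = 2^2 = 4.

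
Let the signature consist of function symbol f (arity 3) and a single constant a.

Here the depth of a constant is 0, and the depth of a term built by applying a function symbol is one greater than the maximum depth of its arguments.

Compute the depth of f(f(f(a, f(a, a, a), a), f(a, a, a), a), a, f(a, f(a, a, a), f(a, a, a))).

depth(f(a, a, a)) = 1 + max(0, 0, 0) = 1
depth(f(a, f(a, a, a), a)) = 1 + max(0, 1, 0) = 2
depth(f(f(a, f(a, a, a), a), f(a, a, a), a)) = 1 + max(2, 1, 0) = 3
depth(f(a, f(a, a, a), f(a, a, a))) = 1 + max(0, 1, 1) = 2
depth(f(f(f(a, f(a, a, a), a), f(a, a, a), a), a, f(a, f(a, a, a), f(a, a, a)))) = 1 + max(3, 0, 2) = 4

4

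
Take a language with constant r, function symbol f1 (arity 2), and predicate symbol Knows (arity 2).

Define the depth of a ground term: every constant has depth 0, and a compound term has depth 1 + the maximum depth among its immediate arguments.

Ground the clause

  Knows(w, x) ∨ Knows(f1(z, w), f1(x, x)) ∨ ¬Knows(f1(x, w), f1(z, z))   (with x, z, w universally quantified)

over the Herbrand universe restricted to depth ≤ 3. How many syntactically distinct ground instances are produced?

Ground terms of depth ≤ 3:
  Write N_k for the number of ground terms of depth ≤ k. A term of depth ≤ k is either a constant or a function symbol applied to arguments of depth ≤ k−1, so N_k = 1 + N_{k-1}^2.
  N_0 = 1
  N_1 = 1 + 1^2 = 2
  N_2 = 1 + 2^2 = 5
  N_3 = 1 + 5^2 = 26
So there are 26 ground terms available for substitution.
The body mentions every one of the 3 quantified variables; since ground terms form a free algebra, no two substitutions collapse to the same formula.
Number of ground instances = 26^3 = 17576.

17576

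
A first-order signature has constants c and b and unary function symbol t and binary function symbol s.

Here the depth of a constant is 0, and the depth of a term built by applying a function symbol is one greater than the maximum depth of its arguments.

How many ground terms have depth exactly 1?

Let N_k count ground terms of depth at most k. Each non-constant term of depth ≤ k is some function symbol applied to depth-≤(k−1) arguments, giving N_k = 2 + N_{k-1} + N_{k-1}^2.
N_0 = 2
N_1 = 2 + 2 + 2^2 = 8
Terms of depth exactly 1: N_1 − N_0 = 8 − 2 = 6.

6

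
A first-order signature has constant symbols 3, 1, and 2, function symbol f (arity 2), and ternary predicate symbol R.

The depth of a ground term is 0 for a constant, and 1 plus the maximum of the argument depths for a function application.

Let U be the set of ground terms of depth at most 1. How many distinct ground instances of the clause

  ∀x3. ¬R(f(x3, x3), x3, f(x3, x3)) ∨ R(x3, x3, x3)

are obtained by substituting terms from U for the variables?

12

Ground terms of depth ≤ 1:
  Let N_k count ground terms of depth at most k. Each non-constant term of depth ≤ k is some function symbol applied to depth-≤(k−1) arguments, giving N_k = 3 + N_{k-1}^2.
  N_0 = 3
  N_1 = 3 + 3^2 = 12
  Explicitly: 3, 1, 2, f(3, 3), f(3, 1), f(3, 2), f(1, 3), f(1, 1), f(1, 2), f(2, 3), f(2, 1), f(2, 2).
So there are 12 ground terms available for substitution.
The variable x3 ranges independently over the available ground terms, and distinct assignments produce distinct instances.
Number of ground instances = 12.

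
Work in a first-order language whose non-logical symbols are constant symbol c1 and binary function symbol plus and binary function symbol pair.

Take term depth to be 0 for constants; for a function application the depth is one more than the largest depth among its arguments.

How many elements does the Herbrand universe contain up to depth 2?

19

Let N_k count ground terms of depth at most k. Each non-constant term of depth ≤ k is some function symbol applied to depth-≤(k−1) arguments, giving N_k = 1 + N_{k-1}^2 + N_{k-1}^2.
N_0 = 1
N_1 = 1 + 1^2 + 1^2 = 3
N_2 = 1 + 3^2 + 3^2 = 19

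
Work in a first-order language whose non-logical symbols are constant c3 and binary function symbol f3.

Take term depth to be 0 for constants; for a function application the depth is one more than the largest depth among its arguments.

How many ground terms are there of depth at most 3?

26

Let N_k count ground terms of depth at most k. Each non-constant term of depth ≤ k is some function symbol applied to depth-≤(k−1) arguments, giving N_k = 1 + N_{k-1}^2.
N_0 = 1
N_1 = 1 + 1^2 = 2
N_2 = 1 + 2^2 = 5
N_3 = 1 + 5^2 = 26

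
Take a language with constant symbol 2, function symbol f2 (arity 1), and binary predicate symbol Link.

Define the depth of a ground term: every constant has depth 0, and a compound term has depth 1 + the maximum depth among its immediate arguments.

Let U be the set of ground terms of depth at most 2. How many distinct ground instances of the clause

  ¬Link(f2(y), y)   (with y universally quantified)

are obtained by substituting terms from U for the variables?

Ground terms of depth ≤ 2:
  Count level by level. With function symbols f2/1, the terms of depth ≤ k are the 1 constant together with each function applied to depth-≤(k−1) tuples, so N_k = 1 + N_{k-1}.
  N_0 = 1
  N_1 = 1 + 1 = 2
  N_2 = 1 + 2 = 3
  Explicitly: 2, f2(2), f2(f2(2)).
So there are 3 ground terms available for substitution.
The body mentions the single quantified variable y; since ground terms form a free algebra, no two substitutions collapse to the same formula.
Number of ground instances = 3.

3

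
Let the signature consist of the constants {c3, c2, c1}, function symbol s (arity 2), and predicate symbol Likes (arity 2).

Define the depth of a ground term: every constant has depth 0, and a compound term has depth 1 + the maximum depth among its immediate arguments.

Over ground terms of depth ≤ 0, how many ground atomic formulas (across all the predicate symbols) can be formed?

9

First count ground terms of depth ≤ 0.
If N_k denotes the number of depth-≤k ground terms, the 3 constants give N_0 = 3, and each function symbol of arity r contributes N_{k-1}^r new terms at level k: N_k = 3 + N_{k-1}^2.
N_0 = 3
Explicitly: c3, c2, c1.
So |H| = 3.
Ground atoms are formed by filling each argument slot of a predicate with a term from H, so an r-ary predicate gives |H|^r atoms:
  Likes: 3^2 = 9
Total ground atoms: 9.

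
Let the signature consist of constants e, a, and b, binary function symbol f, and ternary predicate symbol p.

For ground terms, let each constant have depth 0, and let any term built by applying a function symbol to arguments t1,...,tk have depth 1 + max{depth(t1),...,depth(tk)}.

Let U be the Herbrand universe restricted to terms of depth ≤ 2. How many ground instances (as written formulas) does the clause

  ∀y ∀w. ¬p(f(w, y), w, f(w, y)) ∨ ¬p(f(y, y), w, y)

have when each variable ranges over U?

21609

Ground terms of depth ≤ 2:
  Write N_k for the number of ground terms of depth ≤ k. A term of depth ≤ k is either a constant or a function symbol applied to arguments of depth ≤ k−1, so N_k = 3 + N_{k-1}^2.
  N_0 = 3
  N_1 = 3 + 3^2 = 12
  N_2 = 3 + 12^2 = 147
So there are 147 ground terms available for substitution.
Each of y, w ranges independently over the available ground terms, and distinct assignments produce distinct instances.
Number of ground instances = 147^2 = 21609.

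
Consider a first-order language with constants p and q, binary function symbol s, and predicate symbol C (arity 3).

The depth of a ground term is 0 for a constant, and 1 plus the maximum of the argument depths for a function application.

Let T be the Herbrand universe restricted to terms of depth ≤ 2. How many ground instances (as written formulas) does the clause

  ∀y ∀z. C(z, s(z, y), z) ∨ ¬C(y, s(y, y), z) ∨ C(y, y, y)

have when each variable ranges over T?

1444

Ground terms of depth ≤ 2:
  Count level by level. With function symbols s/2, the terms of depth ≤ k are the 2 constants together with each function applied to depth-≤(k−1) tuples, so N_k = 2 + N_{k-1}^2.
  N_0 = 2
  N_1 = 2 + 2^2 = 6
  N_2 = 2 + 6^2 = 38
So there are 38 ground terms available for substitution.
Each of y, z ranges independently over the available ground terms, and distinct assignments produce distinct instances.
Number of ground instances = 38^2 = 1444.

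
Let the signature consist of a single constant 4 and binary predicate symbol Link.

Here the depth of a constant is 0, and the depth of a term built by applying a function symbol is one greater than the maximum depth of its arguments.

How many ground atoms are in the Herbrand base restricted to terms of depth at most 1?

1

First count ground terms of depth ≤ 1.
With no function symbols every ground term is a constant, so there is exactly 1 ground term at every depth bound.
N_0 = 1
N_1 = 1
So |H| = 1.
Each predicate of arity r yields |H|^r ground atoms (one per choice of an r-tuple from H):
  Link: 1^2 = 1
Total ground atoms: 1.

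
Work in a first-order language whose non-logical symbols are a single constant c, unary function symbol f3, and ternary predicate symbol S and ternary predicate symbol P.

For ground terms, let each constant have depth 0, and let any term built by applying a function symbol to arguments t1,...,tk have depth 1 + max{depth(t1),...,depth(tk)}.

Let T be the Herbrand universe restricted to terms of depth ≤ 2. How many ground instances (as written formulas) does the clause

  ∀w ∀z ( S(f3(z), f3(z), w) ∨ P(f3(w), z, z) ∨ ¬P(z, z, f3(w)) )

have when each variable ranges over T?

9

Ground terms of depth ≤ 2:
  Count level by level. With function symbols f3/1, the terms of depth ≤ k are the 1 constant together with each function applied to depth-≤(k−1) tuples, so N_k = 1 + N_{k-1}.
  N_0 = 1
  N_1 = 1 + 1 = 2
  N_2 = 1 + 2 = 3
  Explicitly: c, f3(c), f3(f3(c)).
So there are 3 ground terms available for substitution.
The clause has 2 distinct variables (w, z), each appearing in the body. In the free term algebra distinct substitutions yield syntactically distinct ground instances.
Number of ground instances = 3^2 = 9.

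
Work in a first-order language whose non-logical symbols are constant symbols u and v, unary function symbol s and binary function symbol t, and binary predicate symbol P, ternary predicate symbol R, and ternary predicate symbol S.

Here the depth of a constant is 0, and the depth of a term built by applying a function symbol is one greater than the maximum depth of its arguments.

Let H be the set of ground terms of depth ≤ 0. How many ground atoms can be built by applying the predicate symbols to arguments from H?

First count ground terms of depth ≤ 0.
Write N_k for the number of ground terms of depth ≤ k. A term of depth ≤ k is either a constant or a function symbol applied to arguments of depth ≤ k−1, so N_k = 2 + N_{k-1} + N_{k-1}^2.
N_0 = 2
Explicitly: u, v.
So |H| = 2.
Each predicate of arity r yields |H|^r ground atoms (one per choice of an r-tuple from H):
  P: 2^2 = 4;  R: 2^3 = 8;  S: 2^3 = 8
Total ground atoms: 4 + 8 + 8 = 20.

20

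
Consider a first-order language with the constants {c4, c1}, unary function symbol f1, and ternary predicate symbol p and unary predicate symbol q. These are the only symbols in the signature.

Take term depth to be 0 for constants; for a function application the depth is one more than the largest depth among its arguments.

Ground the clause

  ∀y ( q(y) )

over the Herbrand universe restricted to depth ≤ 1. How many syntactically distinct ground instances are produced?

Ground terms of depth ≤ 1:
  Let N_k = |{terms of depth ≤ k}|. Then N_0 = 2 and N_k = 2 + N_{k-1} for k ≥ 1 (one summand per function symbol, arity giving the exponent).
  N_0 = 2
  N_1 = 2 + 2 = 4
So there are 4 ground terms available for substitution.
The body mentions the single quantified variable y; since ground terms form a free algebra, no two substitutions collapse to the same formula.
Number of ground instances = 4.

4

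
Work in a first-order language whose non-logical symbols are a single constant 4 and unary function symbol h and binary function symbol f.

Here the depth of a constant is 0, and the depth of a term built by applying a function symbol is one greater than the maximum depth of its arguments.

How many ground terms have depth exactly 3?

Let N_k = |{terms of depth ≤ k}|. Then N_0 = 1 and N_k = 1 + N_{k-1} + N_{k-1}^2 for k ≥ 1 (one summand per function symbol, arity giving the exponent).
N_0 = 1
N_1 = 1 + 1 + 1^2 = 3
N_2 = 1 + 3 + 3^2 = 13
N_3 = 1 + 13 + 13^2 = 183
Terms of depth exactly 3: N_3 − N_2 = 183 − 13 = 170.

170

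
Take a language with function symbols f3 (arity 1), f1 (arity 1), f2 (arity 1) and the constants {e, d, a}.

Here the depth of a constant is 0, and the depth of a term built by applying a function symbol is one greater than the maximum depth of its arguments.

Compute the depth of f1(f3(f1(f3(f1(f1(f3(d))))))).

depth(f3(d)) = 1 + depth(d) = 1 + 0 = 1
depth(f1(f3(d))) = 1 + depth(f3(d)) = 1 + 1 = 2
depth(f1(f1(f3(d)))) = 1 + depth(f1(f3(d))) = 1 + 2 = 3
depth(f3(f1(f1(f3(d))))) = 1 + depth(f1(f1(f3(d)))) = 1 + 3 = 4
depth(f1(f3(f1(f1(f3(d)))))) = 1 + depth(f3(f1(f1(f3(d))))) = 1 + 4 = 5
depth(f3(f1(f3(f1(f1(f3(d))))))) = 1 + depth(f1(f3(f1(f1(f3(d)))))) = 1 + 5 = 6
depth(f1(f3(f1(f3(f1(f1(f3(d)))))))) = 1 + depth(f3(f1(f3(f1(f1(f3(d))))))) = 1 + 6 = 7

7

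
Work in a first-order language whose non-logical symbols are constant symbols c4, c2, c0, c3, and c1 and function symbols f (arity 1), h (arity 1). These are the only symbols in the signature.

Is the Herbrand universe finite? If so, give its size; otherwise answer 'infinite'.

The signature has at least one function symbol (f, arity 1) and at least one constant (c4).
Iterating f gives infinitely many distinct ground terms: c4, f(c4), f(f(c4)), ...
So the Herbrand universe is infinite.

infinite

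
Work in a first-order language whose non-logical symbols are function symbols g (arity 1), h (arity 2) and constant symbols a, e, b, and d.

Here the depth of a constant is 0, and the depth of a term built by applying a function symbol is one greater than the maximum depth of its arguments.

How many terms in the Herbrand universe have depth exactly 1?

Count level by level. With function symbols g/1, h/2, the terms of depth ≤ k are the 4 constants together with each function applied to depth-≤(k−1) tuples, so N_k = 4 + N_{k-1} + N_{k-1}^2.
N_0 = 4
N_1 = 4 + 4 + 4^2 = 24
Terms of depth exactly 1: N_1 − N_0 = 24 − 4 = 20.

20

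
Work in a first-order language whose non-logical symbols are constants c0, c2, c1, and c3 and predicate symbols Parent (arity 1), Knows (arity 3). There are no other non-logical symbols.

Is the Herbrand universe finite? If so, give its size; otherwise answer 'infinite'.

4

There are no function symbols, so every ground term is one of the 4 constants.
The Herbrand universe is {c0, c2, c1, c3}, which is finite with 4 elements.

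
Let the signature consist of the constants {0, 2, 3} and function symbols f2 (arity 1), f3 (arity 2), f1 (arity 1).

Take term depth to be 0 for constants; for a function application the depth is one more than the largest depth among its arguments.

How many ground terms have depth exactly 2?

Count level by level. With function symbols f2/1, f3/2, f1/1, the terms of depth ≤ k are the 3 constants together with each function applied to depth-≤(k−1) tuples, so N_k = 3 + N_{k-1} + N_{k-1}^2 + N_{k-1}.
N_0 = 3
N_1 = 3 + 3 + 3^2 + 3 = 18
N_2 = 3 + 18 + 18^2 + 18 = 363
Terms of depth exactly 2: N_2 − N_1 = 363 − 18 = 345.

345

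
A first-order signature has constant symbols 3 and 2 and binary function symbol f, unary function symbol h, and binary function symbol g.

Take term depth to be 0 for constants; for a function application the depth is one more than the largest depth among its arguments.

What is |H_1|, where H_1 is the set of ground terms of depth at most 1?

Let N_k count ground terms of depth at most k. Each non-constant term of depth ≤ k is some function symbol applied to depth-≤(k−1) arguments, giving N_k = 2 + N_{k-1}^2 + N_{k-1} + N_{k-1}^2.
N_0 = 2
N_1 = 2 + 2^2 + 2 + 2^2 = 12

12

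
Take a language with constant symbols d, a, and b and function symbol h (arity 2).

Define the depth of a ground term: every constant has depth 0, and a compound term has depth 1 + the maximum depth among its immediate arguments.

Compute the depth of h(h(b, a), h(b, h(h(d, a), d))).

4

depth(h(b, a)) = 1 + max(0, 0) = 1
depth(h(d, a)) = 1 + max(0, 0) = 1
depth(h(h(d, a), d)) = 1 + max(1, 0) = 2
depth(h(b, h(h(d, a), d))) = 1 + max(0, 2) = 3
depth(h(h(b, a), h(b, h(h(d, a), d)))) = 1 + max(1, 3) = 4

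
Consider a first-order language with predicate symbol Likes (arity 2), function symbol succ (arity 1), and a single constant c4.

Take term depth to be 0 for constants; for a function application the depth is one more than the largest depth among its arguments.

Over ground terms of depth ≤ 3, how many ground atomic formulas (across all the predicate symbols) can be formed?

First count ground terms of depth ≤ 3.
If N_k denotes the number of depth-≤k ground terms, the 1 constant gives N_0 = 1, and each function symbol of arity r contributes N_{k-1}^r new terms at level k: N_k = 1 + N_{k-1}.
N_0 = 1
N_1 = 1 + 1 = 2
N_2 = 1 + 2 = 3
N_3 = 1 + 3 = 4
So |H| = 4.
For each predicate symbol, the number of ground atoms is |H| raised to its arity; summing:
  Likes: 4^2 = 16
Total ground atoms: 16.

16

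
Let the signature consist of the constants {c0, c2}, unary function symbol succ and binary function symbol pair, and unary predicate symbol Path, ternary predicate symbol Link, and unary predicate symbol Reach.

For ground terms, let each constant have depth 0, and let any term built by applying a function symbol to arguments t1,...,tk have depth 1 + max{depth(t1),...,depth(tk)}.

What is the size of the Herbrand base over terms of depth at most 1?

528

First count ground terms of depth ≤ 1.
If N_k denotes the number of depth-≤k ground terms, the 2 constants give N_0 = 2, and each function symbol of arity r contributes N_{k-1}^r new terms at level k: N_k = 2 + N_{k-1} + N_{k-1}^2.
N_0 = 2
N_1 = 2 + 2 + 2^2 = 8
Explicitly: c0, c2, succ(c0), succ(c2), pair(c0, c0), pair(c0, c2), pair(c2, c0), pair(c2, c2).
So |H| = 8.
A ground atom is a predicate applied to a tuple of terms from H, so the count is the sum over predicates of |H|^arity:
  Path: 8;  Link: 8^3 = 512;  Reach: 8
Total ground atoms: 8 + 512 + 8 = 528.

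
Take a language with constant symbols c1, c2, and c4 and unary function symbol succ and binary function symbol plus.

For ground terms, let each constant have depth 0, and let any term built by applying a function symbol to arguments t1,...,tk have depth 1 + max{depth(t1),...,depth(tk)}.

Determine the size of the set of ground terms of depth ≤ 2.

Let N_k count ground terms of depth at most k. Each non-constant term of depth ≤ k is some function symbol applied to depth-≤(k−1) arguments, giving N_k = 3 + N_{k-1} + N_{k-1}^2.
N_0 = 3
N_1 = 3 + 3 + 3^2 = 15
N_2 = 3 + 15 + 15^2 = 243

243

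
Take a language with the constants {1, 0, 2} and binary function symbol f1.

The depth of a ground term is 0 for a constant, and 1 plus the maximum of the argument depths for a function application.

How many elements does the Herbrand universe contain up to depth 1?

12

If N_k denotes the number of depth-≤k ground terms, the 3 constants give N_0 = 3, and each function symbol of arity r contributes N_{k-1}^r new terms at level k: N_k = 3 + N_{k-1}^2.
N_0 = 3
N_1 = 3 + 3^2 = 12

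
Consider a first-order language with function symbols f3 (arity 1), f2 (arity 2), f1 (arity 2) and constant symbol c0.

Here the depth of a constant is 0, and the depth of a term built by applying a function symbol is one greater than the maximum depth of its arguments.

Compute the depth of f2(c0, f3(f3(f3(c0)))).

4

depth(f3(c0)) = 1 + depth(c0) = 1 + 0 = 1
depth(f3(f3(c0))) = 1 + depth(f3(c0)) = 1 + 1 = 2
depth(f3(f3(f3(c0)))) = 1 + depth(f3(f3(c0))) = 1 + 2 = 3
depth(f2(c0, f3(f3(f3(c0))))) = 1 + max(0, 3) = 4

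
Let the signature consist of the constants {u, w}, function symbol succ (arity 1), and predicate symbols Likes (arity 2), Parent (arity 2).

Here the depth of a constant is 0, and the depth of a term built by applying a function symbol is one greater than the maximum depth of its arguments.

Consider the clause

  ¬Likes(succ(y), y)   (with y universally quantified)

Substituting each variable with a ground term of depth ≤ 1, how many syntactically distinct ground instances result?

Ground terms of depth ≤ 1:
  If N_k denotes the number of depth-≤k ground terms, the 2 constants give N_0 = 2, and each function symbol of arity r contributes N_{k-1}^r new terms at level k: N_k = 2 + N_{k-1}.
  N_0 = 2
  N_1 = 2 + 2 = 4
So there are 4 ground terms available for substitution.
The variable y ranges independently over the available ground terms, and distinct assignments produce distinct instances.
Number of ground instances = 4.

4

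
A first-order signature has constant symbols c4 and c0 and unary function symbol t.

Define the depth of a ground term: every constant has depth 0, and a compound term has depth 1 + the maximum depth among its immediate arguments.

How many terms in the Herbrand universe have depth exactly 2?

2

Let N_k count ground terms of depth at most k. Each non-constant term of depth ≤ k is some function symbol applied to depth-≤(k−1) arguments, giving N_k = 2 + N_{k-1}.
N_0 = 2
N_1 = 2 + 2 = 4
N_2 = 2 + 4 = 6
Terms of depth exactly 2: N_2 − N_1 = 6 − 4 = 2.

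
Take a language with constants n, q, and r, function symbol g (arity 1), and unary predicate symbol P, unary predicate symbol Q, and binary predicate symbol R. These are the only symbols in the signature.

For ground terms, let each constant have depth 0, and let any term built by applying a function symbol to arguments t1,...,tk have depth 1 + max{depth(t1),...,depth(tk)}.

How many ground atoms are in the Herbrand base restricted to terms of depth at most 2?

99

First count ground terms of depth ≤ 2.
Let N_k count ground terms of depth at most k. Each non-constant term of depth ≤ k is some function symbol applied to depth-≤(k−1) arguments, giving N_k = 3 + N_{k-1}.
N_0 = 3
N_1 = 3 + 3 = 6
N_2 = 3 + 6 = 9
Explicitly: n, q, r, g(n), g(q), g(r), g(g(n)), g(g(q)), g(g(r)).
So |H| = 9.
Ground atoms are formed by filling each argument slot of a predicate with a term from H, so an r-ary predicate gives |H|^r atoms:
  P: 9;  Q: 9;  R: 9^2 = 81
Total ground atoms: 9 + 9 + 81 = 99.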